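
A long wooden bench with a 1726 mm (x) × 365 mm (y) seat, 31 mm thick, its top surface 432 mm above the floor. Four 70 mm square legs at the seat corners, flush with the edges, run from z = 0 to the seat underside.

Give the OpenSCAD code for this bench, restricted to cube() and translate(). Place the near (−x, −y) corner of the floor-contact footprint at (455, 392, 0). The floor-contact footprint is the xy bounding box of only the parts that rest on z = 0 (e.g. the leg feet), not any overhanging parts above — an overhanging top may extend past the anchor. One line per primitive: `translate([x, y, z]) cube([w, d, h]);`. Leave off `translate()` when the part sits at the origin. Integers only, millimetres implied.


translate([455, 392, 401]) cube([1726, 365, 31]);
translate([455, 392, 0]) cube([70, 70, 401]);
translate([455, 687, 0]) cube([70, 70, 401]);
translate([2111, 392, 0]) cube([70, 70, 401]);
translate([2111, 687, 0]) cube([70, 70, 401]);


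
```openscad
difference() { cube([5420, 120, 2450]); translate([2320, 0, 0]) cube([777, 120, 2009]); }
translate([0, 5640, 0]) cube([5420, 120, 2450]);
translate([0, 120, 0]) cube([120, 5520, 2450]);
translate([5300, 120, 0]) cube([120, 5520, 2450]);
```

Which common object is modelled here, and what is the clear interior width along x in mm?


A single room. The interior width is 5180 mm.

Four walls enclosing a rectangle with a door in the front wall — a room. Outside width 5420 minus two 120 mm walls gives 5180 mm.


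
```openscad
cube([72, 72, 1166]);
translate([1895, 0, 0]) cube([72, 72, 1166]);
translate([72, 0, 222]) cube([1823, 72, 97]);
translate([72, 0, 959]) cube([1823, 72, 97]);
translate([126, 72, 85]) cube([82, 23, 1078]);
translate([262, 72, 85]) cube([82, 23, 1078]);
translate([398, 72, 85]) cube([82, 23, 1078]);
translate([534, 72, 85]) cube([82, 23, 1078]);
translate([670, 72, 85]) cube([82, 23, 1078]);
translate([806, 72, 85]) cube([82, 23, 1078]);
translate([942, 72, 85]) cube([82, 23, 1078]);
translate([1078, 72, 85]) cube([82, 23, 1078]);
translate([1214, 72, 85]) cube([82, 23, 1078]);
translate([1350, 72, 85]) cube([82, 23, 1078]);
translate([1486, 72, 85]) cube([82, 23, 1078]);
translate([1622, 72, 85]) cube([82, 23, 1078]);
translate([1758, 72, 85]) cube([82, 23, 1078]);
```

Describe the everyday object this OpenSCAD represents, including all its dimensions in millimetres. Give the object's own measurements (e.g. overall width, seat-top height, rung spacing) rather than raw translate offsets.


A fence section. Two 72×72 mm posts, 1166 mm tall, stand on the floor with a clear span of 1823 mm between their inner faces. Two horizontal rails of 72×97 mm section span the gap between the posts with their undersides at z = 222 mm and z = 959 mm, flush with the posts' −y face. 13 pickets, each 82 mm wide, 23 mm thick and 1078 mm tall, are fixed to the +y face of the rails with their bottoms at z = 85 mm, spaced across the span with a 54 mm gap after the −x post and between neighbouring pickets, with 55 mm left before the +x post.


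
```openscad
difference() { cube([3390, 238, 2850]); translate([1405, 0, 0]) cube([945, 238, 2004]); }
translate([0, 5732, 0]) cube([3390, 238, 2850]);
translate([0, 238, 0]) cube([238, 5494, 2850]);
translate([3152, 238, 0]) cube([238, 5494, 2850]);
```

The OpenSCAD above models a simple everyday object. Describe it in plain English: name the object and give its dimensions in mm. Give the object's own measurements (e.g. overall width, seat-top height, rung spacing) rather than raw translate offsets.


A single room: four walls, each 2850 mm tall and 238 mm thick, enclosing an outside footprint 3390×5970 mm (x × y), no floor or roof. The front and back walls (−y and +y sides) run the full x-width; the side walls fit between their inner faces. A door opening 945 mm wide and 2004 mm tall is cut through the front wall from the floor up, its −x edge 1405 mm from the wall's −x end.


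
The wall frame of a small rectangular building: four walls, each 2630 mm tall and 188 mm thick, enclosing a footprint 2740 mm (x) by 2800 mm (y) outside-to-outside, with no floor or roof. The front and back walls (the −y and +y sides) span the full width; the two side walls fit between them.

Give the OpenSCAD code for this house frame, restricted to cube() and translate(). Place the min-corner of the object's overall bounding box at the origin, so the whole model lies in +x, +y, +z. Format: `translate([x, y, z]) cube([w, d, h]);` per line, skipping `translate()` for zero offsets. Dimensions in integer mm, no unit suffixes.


cube([2740, 188, 2630]);
translate([0, 2612, 0]) cube([2740, 188, 2630]);
translate([0, 188, 0]) cube([188, 2424, 2630]);
translate([2552, 188, 0]) cube([188, 2424, 2630]);


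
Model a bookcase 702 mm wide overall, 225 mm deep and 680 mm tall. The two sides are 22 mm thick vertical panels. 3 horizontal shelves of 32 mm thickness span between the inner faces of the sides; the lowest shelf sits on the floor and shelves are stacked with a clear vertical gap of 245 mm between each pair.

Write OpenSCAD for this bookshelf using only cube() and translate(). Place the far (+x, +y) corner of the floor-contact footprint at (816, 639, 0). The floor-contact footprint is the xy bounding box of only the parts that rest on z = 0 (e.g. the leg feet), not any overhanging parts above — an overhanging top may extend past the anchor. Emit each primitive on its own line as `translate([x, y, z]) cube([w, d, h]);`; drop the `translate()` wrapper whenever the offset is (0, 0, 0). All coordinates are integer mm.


translate([114, 414, 0]) cube([22, 225, 680]);
translate([794, 414, 0]) cube([22, 225, 680]);
translate([136, 414, 0]) cube([658, 225, 32]);
translate([136, 414, 277]) cube([658, 225, 32]);
translate([136, 414, 554]) cube([658, 225, 32]);


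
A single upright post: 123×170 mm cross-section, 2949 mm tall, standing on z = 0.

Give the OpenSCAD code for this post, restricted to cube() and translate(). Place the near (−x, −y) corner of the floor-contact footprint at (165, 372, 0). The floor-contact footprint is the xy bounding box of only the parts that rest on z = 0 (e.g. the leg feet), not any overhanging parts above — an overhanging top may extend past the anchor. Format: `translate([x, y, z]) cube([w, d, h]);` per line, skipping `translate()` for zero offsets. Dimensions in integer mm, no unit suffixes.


translate([165, 372, 0]) cube([123, 170, 2949]);


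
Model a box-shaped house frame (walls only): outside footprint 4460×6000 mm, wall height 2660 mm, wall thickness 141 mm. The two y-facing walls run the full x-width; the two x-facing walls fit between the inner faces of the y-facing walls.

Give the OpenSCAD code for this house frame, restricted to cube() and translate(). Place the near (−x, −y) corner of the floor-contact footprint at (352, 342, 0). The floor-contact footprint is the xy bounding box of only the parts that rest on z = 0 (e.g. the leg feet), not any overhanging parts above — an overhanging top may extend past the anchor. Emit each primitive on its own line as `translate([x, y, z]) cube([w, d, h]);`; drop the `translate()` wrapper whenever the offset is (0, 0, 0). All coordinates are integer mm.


translate([352, 342, 0]) cube([4460, 141, 2660]);
translate([352, 6201, 0]) cube([4460, 141, 2660]);
translate([352, 483, 0]) cube([141, 5718, 2660]);
translate([4671, 483, 0]) cube([141, 5718, 2660]);


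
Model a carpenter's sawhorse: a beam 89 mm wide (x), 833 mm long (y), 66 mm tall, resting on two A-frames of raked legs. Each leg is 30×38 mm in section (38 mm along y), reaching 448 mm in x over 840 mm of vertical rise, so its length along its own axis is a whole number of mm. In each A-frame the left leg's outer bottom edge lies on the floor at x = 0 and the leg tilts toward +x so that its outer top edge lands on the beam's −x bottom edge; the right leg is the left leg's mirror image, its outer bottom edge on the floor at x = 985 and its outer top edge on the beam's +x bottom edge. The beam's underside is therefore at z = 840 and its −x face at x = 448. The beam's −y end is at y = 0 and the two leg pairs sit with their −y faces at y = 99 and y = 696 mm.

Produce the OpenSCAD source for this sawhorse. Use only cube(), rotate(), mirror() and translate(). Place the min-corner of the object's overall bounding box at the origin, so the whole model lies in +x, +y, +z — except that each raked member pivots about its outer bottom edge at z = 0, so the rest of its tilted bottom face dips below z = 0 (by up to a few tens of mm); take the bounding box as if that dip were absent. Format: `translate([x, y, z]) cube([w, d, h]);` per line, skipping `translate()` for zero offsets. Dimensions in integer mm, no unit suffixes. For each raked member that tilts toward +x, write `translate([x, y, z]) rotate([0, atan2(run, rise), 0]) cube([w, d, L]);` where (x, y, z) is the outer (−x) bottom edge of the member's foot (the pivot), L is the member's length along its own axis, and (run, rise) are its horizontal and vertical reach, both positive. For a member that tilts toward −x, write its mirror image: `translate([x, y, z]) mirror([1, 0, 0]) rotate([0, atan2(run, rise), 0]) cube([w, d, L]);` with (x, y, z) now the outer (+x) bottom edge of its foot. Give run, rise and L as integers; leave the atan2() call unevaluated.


translate([448, 0, 840]) cube([89, 833, 66]);
translate([0, 99, 0]) rotate([0, atan2(448, 840), 0]) cube([30, 38, 952]);
translate([985, 99, 0]) mirror([1, 0, 0]) rotate([0, atan2(448, 840), 0]) cube([30, 38, 952]);
translate([0, 696, 0]) rotate([0, atan2(448, 840), 0]) cube([30, 38, 952]);
translate([985, 696, 0]) mirror([1, 0, 0]) rotate([0, atan2(448, 840), 0]) cube([30, 38, 952]);


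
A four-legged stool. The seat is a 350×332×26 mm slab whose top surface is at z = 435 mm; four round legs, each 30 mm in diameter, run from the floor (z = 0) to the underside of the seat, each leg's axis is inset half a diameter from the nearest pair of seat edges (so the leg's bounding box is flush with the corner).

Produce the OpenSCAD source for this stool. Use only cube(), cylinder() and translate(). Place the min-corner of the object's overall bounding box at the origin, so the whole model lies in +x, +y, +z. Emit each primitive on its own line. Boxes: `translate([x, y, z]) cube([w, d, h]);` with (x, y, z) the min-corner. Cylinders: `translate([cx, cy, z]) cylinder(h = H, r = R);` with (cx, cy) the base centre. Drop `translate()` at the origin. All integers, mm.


translate([0, 0, 409]) cube([350, 332, 26]);
translate([15, 15, 0]) cylinder(h = 409, r = 15);
translate([335, 15, 0]) cylinder(h = 409, r = 15);
translate([15, 317, 0]) cylinder(h = 409, r = 15);
translate([335, 317, 0]) cylinder(h = 409, r = 15);


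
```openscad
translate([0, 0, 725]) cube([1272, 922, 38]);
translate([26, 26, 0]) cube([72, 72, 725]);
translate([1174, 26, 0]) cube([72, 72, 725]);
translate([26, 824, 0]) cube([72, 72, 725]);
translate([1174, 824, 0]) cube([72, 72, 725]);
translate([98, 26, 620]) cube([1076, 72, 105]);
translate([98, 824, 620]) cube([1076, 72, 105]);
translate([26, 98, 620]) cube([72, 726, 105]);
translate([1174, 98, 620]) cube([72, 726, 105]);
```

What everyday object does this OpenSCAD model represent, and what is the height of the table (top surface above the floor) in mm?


A table. The table height is 763 mm.

A 1272×922×38 slab sits at z = 725 on four 72 mm square posts — a table. The top surface is at 725 + 38 = 763 mm.


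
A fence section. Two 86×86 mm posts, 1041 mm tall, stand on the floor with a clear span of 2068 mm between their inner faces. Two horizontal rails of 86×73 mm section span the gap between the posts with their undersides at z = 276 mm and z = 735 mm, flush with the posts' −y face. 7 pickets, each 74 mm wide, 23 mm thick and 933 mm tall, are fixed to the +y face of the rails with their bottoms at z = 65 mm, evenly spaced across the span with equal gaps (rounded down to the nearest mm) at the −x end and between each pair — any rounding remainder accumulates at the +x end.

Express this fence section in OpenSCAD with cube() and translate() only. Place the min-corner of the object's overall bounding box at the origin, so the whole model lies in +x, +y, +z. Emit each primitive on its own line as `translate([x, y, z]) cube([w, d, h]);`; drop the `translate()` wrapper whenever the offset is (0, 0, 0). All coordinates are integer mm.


cube([86, 86, 1041]);
translate([2154, 0, 0]) cube([86, 86, 1041]);
translate([86, 0, 276]) cube([2068, 86, 73]);
translate([86, 0, 735]) cube([2068, 86, 73]);
translate([279, 86, 65]) cube([74, 23, 933]);
translate([546, 86, 65]) cube([74, 23, 933]);
translate([813, 86, 65]) cube([74, 23, 933]);
translate([1080, 86, 65]) cube([74, 23, 933]);
translate([1347, 86, 65]) cube([74, 23, 933]);
translate([1614, 86, 65]) cube([74, 23, 933]);
translate([1881, 86, 65]) cube([74, 23, 933]);


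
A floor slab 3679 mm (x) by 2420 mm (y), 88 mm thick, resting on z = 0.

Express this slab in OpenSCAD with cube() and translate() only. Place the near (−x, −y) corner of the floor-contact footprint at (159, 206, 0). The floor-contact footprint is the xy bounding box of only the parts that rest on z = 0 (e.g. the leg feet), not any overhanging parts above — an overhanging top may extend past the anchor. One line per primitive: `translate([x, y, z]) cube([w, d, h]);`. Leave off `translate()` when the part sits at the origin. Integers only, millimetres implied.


translate([159, 206, 0]) cube([3679, 2420, 88]);


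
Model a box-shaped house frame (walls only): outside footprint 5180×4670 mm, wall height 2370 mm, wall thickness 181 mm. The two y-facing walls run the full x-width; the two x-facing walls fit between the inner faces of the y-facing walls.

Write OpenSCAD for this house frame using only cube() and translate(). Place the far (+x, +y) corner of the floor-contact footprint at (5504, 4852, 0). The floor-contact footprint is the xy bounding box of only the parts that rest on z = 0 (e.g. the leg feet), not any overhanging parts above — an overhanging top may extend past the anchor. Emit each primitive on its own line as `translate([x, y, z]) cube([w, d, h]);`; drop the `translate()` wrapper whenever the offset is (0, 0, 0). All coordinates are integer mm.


translate([324, 182, 0]) cube([5180, 181, 2370]);
translate([324, 4671, 0]) cube([5180, 181, 2370]);
translate([324, 363, 0]) cube([181, 4308, 2370]);
translate([5323, 363, 0]) cube([181, 4308, 2370]);


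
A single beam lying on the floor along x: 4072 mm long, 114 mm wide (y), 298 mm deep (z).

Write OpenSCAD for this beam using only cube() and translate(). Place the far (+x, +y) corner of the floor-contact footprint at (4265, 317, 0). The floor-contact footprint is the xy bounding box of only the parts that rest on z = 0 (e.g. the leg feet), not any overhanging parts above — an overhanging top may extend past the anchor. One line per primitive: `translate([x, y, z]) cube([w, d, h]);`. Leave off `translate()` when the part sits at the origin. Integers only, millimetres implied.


translate([193, 203, 0]) cube([4072, 114, 298]);


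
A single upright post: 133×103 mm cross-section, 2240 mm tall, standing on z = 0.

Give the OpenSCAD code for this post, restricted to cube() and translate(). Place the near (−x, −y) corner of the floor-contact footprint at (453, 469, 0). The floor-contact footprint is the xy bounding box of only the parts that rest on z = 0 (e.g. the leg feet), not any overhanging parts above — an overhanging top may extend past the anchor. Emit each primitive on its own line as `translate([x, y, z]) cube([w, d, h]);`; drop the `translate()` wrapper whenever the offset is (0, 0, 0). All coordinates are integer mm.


translate([453, 469, 0]) cube([133, 103, 2240]);


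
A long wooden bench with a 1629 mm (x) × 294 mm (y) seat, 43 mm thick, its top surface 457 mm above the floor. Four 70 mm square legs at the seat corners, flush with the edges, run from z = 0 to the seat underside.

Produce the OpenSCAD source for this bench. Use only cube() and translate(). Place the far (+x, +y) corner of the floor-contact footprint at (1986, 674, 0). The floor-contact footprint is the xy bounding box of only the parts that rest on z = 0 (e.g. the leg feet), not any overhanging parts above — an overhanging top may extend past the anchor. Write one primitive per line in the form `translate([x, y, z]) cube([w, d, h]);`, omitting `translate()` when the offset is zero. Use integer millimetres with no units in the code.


translate([357, 380, 414]) cube([1629, 294, 43]);
translate([357, 380, 0]) cube([70, 70, 414]);
translate([357, 604, 0]) cube([70, 70, 414]);
translate([1916, 380, 0]) cube([70, 70, 414]);
translate([1916, 604, 0]) cube([70, 70, 414]);


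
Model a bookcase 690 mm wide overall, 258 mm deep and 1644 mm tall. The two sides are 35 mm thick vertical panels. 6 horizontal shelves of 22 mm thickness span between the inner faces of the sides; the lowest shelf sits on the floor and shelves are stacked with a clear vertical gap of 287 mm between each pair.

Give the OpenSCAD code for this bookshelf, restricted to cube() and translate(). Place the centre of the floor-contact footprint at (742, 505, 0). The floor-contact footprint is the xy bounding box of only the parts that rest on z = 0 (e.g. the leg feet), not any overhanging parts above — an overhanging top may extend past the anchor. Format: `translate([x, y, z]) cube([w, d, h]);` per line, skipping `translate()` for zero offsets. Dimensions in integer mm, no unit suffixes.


translate([397, 376, 0]) cube([35, 258, 1644]);
translate([1052, 376, 0]) cube([35, 258, 1644]);
translate([432, 376, 0]) cube([620, 258, 22]);
translate([432, 376, 309]) cube([620, 258, 22]);
translate([432, 376, 618]) cube([620, 258, 22]);
translate([432, 376, 927]) cube([620, 258, 22]);
translate([432, 376, 1236]) cube([620, 258, 22]);
translate([432, 376, 1545]) cube([620, 258, 22]);


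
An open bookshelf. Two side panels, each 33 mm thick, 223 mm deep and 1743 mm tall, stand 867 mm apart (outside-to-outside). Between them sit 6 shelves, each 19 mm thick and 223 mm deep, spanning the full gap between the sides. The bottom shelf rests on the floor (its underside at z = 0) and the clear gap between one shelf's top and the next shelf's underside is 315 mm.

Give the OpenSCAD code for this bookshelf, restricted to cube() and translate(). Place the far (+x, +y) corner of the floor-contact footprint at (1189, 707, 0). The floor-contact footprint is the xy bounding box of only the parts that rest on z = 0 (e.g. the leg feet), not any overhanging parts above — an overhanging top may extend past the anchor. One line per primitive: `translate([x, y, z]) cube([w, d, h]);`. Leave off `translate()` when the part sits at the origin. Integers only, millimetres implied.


translate([322, 484, 0]) cube([33, 223, 1743]);
translate([1156, 484, 0]) cube([33, 223, 1743]);
translate([355, 484, 0]) cube([801, 223, 19]);
translate([355, 484, 334]) cube([801, 223, 19]);
translate([355, 484, 668]) cube([801, 223, 19]);
translate([355, 484, 1002]) cube([801, 223, 19]);
translate([355, 484, 1336]) cube([801, 223, 19]);
translate([355, 484, 1670]) cube([801, 223, 19]);


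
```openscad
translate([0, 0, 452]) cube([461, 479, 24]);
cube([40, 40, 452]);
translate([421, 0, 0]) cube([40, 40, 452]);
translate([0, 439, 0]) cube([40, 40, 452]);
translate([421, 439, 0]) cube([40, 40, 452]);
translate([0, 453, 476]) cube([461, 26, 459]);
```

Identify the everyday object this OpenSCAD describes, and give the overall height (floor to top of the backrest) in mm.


A chair. The overall height is 935 mm.

A slab on four corner posts with a tall panel at the back — a chair. The seat slab sits at z = 452 with thickness 24, and the 459 mm backrest starts at the seat top, so the overall height is 452 + 24 + 459 = 935 mm.


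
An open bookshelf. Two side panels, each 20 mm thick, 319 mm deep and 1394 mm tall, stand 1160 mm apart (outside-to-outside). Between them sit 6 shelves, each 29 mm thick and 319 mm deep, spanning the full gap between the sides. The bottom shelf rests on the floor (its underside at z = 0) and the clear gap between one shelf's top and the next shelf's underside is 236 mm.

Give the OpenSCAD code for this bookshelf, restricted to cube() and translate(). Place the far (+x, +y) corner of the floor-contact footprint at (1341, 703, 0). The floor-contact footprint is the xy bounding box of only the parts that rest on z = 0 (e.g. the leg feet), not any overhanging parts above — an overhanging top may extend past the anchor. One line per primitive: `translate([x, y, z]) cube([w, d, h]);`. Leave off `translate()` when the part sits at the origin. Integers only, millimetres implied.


translate([181, 384, 0]) cube([20, 319, 1394]);
translate([1321, 384, 0]) cube([20, 319, 1394]);
translate([201, 384, 0]) cube([1120, 319, 29]);
translate([201, 384, 265]) cube([1120, 319, 29]);
translate([201, 384, 530]) cube([1120, 319, 29]);
translate([201, 384, 795]) cube([1120, 319, 29]);
translate([201, 384, 1060]) cube([1120, 319, 29]);
translate([201, 384, 1325]) cube([1120, 319, 29]);


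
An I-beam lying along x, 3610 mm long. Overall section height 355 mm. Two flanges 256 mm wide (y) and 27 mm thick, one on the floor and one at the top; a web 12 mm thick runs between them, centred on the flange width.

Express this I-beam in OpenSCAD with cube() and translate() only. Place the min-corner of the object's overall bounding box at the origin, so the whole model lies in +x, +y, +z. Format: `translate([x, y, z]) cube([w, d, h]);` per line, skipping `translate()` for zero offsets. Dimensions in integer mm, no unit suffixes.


cube([3610, 256, 27]);
translate([0, 122, 27]) cube([3610, 12, 301]);
translate([0, 0, 328]) cube([3610, 256, 27]);


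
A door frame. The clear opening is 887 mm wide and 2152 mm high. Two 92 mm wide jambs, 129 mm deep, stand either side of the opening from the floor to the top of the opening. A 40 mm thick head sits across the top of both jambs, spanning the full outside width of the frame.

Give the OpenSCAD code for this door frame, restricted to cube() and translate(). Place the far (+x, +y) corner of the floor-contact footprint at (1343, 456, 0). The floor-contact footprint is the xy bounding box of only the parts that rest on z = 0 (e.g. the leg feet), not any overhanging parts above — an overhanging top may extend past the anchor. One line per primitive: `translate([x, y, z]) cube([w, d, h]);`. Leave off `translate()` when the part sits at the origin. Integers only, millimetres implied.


translate([272, 327, 0]) cube([92, 129, 2152]);
translate([1251, 327, 0]) cube([92, 129, 2152]);
translate([272, 327, 2152]) cube([1071, 129, 40]);


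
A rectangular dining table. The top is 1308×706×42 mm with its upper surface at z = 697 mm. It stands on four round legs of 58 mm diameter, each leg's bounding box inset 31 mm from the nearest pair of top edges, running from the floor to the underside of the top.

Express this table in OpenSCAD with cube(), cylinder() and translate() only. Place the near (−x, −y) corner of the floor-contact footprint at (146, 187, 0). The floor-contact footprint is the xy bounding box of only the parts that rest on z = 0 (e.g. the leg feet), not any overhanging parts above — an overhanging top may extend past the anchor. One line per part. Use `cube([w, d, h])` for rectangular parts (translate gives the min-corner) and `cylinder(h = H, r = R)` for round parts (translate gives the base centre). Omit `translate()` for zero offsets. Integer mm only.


// leg_h = 697 - 42 = 655
translate([115, 156, 655]) cube([1308, 706, 42]);
translate([175, 216, 0]) cylinder(h = 655, r = 29);
translate([1363, 216, 0]) cylinder(h = 655, r = 29);
translate([175, 802, 0]) cylinder(h = 655, r = 29);
translate([1363, 802, 0]) cylinder(h = 655, r = 29);


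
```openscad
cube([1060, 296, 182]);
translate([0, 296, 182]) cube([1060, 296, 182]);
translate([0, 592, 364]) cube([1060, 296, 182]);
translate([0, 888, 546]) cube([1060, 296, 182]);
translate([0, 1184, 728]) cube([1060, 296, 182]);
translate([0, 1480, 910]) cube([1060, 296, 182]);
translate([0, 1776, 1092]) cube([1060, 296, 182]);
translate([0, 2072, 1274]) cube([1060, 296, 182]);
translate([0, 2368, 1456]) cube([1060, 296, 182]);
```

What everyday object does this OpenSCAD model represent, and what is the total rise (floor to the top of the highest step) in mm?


A staircase. The total rise is 1638 mm.

9 identical blocks, each offset up and back from the previous — a staircase. Each step is 182 mm tall and there are 9 of them, so the total rise is 9 × 182 = 1638 mm.


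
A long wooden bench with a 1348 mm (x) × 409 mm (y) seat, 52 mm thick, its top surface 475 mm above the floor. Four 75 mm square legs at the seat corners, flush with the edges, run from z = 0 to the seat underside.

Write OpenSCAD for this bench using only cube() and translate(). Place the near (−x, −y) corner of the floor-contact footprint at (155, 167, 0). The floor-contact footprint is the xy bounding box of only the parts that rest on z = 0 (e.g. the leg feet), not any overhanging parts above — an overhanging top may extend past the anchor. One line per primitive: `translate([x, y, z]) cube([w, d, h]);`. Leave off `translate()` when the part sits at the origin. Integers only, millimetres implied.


// leg_h = 475 − 52 = 423
translate([155, 167, 423]) cube([1348, 409, 52]);
translate([155, 167, 0]) cube([75, 75, 423]);
translate([155, 501, 0]) cube([75, 75, 423]);
translate([1428, 167, 0]) cube([75, 75, 423]);
translate([1428, 501, 0]) cube([75, 75, 423]);


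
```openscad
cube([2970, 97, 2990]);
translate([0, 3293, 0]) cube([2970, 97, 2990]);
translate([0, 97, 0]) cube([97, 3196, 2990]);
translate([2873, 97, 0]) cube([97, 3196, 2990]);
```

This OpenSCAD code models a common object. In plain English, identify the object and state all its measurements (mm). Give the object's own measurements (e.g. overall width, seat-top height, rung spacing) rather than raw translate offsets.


The wall frame of a small rectangular building: four walls, each 2990 mm tall and 97 mm thick, enclosing a footprint 2970 mm (x) by 3390 mm (y) outside-to-outside, with no floor or roof. The front and back walls (the −y and +y sides) span the full width; the two side walls fit between them.


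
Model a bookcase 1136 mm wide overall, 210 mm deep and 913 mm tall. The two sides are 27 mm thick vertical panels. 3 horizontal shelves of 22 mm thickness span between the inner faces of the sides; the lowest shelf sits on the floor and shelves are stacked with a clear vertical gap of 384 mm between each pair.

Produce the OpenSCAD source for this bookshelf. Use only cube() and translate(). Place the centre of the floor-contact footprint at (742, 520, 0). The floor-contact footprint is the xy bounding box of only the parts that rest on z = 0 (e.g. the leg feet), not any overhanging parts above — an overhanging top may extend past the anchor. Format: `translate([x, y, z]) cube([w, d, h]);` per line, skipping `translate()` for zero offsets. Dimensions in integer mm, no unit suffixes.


translate([174, 415, 0]) cube([27, 210, 913]);
translate([1283, 415, 0]) cube([27, 210, 913]);
translate([201, 415, 0]) cube([1082, 210, 22]);
translate([201, 415, 406]) cube([1082, 210, 22]);
translate([201, 415, 812]) cube([1082, 210, 22]);


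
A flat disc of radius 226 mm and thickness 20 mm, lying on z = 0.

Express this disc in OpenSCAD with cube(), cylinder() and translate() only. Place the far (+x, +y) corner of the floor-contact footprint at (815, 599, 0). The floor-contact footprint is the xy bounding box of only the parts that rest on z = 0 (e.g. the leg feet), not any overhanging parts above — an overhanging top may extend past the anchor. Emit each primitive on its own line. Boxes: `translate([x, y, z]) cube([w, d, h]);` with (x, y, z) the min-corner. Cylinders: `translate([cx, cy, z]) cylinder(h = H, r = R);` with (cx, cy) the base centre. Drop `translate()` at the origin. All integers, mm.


translate([589, 373, 0]) cylinder(h = 20, r = 226);


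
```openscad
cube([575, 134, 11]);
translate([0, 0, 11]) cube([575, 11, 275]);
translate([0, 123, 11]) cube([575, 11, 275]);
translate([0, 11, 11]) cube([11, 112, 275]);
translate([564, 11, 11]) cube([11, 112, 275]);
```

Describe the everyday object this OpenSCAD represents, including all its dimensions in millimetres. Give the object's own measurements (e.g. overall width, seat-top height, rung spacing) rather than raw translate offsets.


An open-topped rectangular box: outside dimensions 575×134×286 mm, with a uniform wall and base thickness of 11 mm. The base is a full 575×134 slab on the floor; four walls sit on top of the base. The front and back walls (the −y and +y sides) span the full width; the two side walls fit between them.


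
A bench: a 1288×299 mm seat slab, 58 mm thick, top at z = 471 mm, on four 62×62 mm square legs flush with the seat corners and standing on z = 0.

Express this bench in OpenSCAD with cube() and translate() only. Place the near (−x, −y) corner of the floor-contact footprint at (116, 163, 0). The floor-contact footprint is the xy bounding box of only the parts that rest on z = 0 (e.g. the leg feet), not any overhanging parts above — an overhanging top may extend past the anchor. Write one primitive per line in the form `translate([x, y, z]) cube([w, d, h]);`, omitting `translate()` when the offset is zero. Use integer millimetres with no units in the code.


translate([116, 163, 413]) cube([1288, 299, 58]);
translate([116, 163, 0]) cube([62, 62, 413]);
translate([116, 400, 0]) cube([62, 62, 413]);
translate([1342, 163, 0]) cube([62, 62, 413]);
translate([1342, 400, 0]) cube([62, 62, 413]);


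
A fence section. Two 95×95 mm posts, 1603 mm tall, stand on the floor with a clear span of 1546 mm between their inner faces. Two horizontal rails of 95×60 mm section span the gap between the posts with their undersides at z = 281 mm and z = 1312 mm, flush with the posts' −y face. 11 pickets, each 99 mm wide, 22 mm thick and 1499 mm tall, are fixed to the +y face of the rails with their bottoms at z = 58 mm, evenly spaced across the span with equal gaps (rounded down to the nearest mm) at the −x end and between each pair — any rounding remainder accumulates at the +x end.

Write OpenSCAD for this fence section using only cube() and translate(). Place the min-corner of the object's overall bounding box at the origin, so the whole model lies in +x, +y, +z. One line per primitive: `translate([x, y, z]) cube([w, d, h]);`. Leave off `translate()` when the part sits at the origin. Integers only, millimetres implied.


cube([95, 95, 1603]);
translate([1641, 0, 0]) cube([95, 95, 1603]);
translate([95, 0, 281]) cube([1546, 95, 60]);
translate([95, 0, 1312]) cube([1546, 95, 60]);
translate([133, 95, 58]) cube([99, 22, 1499]);
translate([270, 95, 58]) cube([99, 22, 1499]);
translate([407, 95, 58]) cube([99, 22, 1499]);
translate([544, 95, 58]) cube([99, 22, 1499]);
translate([681, 95, 58]) cube([99, 22, 1499]);
translate([818, 95, 58]) cube([99, 22, 1499]);
translate([955, 95, 58]) cube([99, 22, 1499]);
translate([1092, 95, 58]) cube([99, 22, 1499]);
translate([1229, 95, 58]) cube([99, 22, 1499]);
translate([1366, 95, 58]) cube([99, 22, 1499]);
translate([1503, 95, 58]) cube([99, 22, 1499]);


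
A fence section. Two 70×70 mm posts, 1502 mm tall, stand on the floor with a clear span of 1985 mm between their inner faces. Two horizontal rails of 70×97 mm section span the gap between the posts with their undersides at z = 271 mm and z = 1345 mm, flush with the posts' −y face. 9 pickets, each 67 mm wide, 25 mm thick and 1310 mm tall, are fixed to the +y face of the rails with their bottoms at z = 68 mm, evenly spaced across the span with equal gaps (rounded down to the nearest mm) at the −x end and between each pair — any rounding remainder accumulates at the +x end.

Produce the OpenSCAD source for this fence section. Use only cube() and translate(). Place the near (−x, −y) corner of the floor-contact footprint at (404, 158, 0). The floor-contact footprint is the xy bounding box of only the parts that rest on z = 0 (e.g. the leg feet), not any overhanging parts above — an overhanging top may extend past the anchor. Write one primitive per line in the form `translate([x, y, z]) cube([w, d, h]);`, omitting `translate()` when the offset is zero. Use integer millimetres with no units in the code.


translate([404, 158, 0]) cube([70, 70, 1502]);
translate([2459, 158, 0]) cube([70, 70, 1502]);
translate([474, 158, 271]) cube([1985, 70, 97]);
translate([474, 158, 1345]) cube([1985, 70, 97]);
translate([612, 228, 68]) cube([67, 25, 1310]);
translate([817, 228, 68]) cube([67, 25, 1310]);
translate([1022, 228, 68]) cube([67, 25, 1310]);
translate([1227, 228, 68]) cube([67, 25, 1310]);
translate([1432, 228, 68]) cube([67, 25, 1310]);
translate([1637, 228, 68]) cube([67, 25, 1310]);
translate([1842, 228, 68]) cube([67, 25, 1310]);
translate([2047, 228, 68]) cube([67, 25, 1310]);
translate([2252, 228, 68]) cube([67, 25, 1310]);


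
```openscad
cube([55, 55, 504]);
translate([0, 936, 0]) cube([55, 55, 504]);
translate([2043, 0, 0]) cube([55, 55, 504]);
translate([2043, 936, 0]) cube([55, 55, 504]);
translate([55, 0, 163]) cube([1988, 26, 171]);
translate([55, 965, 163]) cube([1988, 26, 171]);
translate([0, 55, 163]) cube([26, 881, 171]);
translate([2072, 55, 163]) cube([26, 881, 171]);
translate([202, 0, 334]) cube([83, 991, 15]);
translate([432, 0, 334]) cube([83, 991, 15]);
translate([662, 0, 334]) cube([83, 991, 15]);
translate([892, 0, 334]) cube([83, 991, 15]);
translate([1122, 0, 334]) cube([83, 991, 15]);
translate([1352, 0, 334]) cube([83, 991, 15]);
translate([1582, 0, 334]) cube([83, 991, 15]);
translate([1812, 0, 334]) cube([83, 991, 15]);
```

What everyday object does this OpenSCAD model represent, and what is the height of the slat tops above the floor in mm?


A bed frame. The slat-top height is 349 mm.

Four posts, four rails, and a row of slats — a bed frame. Slats sit on the rails at z = 163 + 171 = 334; with slat thickness 15, the top is 349 mm.


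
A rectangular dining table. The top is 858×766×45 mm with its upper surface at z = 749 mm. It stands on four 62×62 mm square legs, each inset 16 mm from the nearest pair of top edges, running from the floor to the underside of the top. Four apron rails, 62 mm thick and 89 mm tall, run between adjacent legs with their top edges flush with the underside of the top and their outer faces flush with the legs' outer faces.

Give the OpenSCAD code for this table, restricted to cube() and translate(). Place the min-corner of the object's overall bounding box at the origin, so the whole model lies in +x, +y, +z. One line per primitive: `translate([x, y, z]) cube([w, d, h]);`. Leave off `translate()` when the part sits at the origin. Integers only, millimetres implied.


translate([0, 0, 704]) cube([858, 766, 45]);
translate([16, 16, 0]) cube([62, 62, 704]);
translate([780, 16, 0]) cube([62, 62, 704]);
translate([16, 688, 0]) cube([62, 62, 704]);
translate([780, 688, 0]) cube([62, 62, 704]);
translate([78, 16, 615]) cube([702, 62, 89]);
translate([78, 688, 615]) cube([702, 62, 89]);
translate([16, 78, 615]) cube([62, 610, 89]);
translate([780, 78, 615]) cube([62, 610, 89]);


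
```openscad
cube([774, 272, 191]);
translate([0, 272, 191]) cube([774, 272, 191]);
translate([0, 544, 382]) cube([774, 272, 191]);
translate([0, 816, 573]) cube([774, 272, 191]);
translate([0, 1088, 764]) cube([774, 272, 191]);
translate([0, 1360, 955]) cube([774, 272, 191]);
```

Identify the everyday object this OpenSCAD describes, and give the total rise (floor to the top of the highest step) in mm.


A staircase. The total rise is 1146 mm.

6 identical blocks, each offset up and back from the previous — a staircase. Each step is 191 mm tall and there are 6 of them, so the total rise is 6 × 191 = 1146 mm.


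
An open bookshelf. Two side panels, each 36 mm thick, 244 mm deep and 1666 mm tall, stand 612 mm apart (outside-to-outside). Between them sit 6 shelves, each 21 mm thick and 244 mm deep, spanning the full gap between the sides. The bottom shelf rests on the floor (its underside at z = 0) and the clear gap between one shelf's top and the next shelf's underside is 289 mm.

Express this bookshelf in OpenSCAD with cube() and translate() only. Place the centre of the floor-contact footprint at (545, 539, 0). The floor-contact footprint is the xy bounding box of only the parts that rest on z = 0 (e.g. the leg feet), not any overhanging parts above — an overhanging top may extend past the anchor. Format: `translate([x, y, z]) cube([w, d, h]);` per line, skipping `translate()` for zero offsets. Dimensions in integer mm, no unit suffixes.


translate([239, 417, 0]) cube([36, 244, 1666]);
translate([815, 417, 0]) cube([36, 244, 1666]);
translate([275, 417, 0]) cube([540, 244, 21]);
translate([275, 417, 310]) cube([540, 244, 21]);
translate([275, 417, 620]) cube([540, 244, 21]);
translate([275, 417, 930]) cube([540, 244, 21]);
translate([275, 417, 1240]) cube([540, 244, 21]);
translate([275, 417, 1550]) cube([540, 244, 21]);


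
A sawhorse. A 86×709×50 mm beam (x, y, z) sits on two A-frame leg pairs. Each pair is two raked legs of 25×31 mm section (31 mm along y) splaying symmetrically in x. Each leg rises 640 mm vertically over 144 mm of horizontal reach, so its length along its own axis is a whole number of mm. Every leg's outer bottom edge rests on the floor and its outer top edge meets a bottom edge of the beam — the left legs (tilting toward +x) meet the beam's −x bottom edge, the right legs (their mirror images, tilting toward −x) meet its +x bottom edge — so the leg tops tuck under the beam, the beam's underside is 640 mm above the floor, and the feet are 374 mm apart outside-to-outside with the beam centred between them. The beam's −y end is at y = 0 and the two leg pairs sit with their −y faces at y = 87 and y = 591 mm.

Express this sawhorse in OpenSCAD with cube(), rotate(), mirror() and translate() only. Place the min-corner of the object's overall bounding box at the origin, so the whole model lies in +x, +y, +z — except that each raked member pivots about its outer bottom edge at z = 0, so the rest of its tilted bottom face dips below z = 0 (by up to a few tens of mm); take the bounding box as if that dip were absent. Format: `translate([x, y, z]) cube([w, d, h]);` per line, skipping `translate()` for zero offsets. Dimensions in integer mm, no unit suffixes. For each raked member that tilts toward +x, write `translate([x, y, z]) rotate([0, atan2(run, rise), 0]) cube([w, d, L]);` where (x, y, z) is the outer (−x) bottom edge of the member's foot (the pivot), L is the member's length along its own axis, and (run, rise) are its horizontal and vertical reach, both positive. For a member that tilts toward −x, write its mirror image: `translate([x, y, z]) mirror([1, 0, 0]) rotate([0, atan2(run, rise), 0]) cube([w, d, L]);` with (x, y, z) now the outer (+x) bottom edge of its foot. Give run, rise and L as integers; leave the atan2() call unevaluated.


translate([144, 0, 640]) cube([86, 709, 50]);
translate([0, 87, 0]) rotate([0, atan2(144, 640), 0]) cube([25, 31, 656]);
translate([374, 87, 0]) mirror([1, 0, 0]) rotate([0, atan2(144, 640), 0]) cube([25, 31, 656]);
translate([0, 591, 0]) rotate([0, atan2(144, 640), 0]) cube([25, 31, 656]);
translate([374, 591, 0]) mirror([1, 0, 0]) rotate([0, atan2(144, 640), 0]) cube([25, 31, 656]);


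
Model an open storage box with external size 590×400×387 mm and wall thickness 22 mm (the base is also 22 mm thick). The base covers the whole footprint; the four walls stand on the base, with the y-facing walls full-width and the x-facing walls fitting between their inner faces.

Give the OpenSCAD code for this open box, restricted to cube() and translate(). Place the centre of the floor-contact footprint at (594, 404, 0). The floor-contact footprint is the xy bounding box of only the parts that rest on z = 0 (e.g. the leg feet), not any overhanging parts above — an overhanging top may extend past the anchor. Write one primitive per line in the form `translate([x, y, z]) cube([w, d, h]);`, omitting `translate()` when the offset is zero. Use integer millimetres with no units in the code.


translate([299, 204, 0]) cube([590, 400, 22]);
translate([299, 204, 22]) cube([590, 22, 365]);
translate([299, 582, 22]) cube([590, 22, 365]);
translate([299, 226, 22]) cube([22, 356, 365]);
translate([867, 226, 22]) cube([22, 356, 365]);
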